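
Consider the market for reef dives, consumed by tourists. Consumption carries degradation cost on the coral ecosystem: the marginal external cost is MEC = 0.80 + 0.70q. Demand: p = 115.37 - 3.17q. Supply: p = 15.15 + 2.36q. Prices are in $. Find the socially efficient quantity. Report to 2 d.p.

Social marginal benefit = demand − MEC = 114.57 - 3.87q.
Set SMB = MC: 114.57 - 3.87q = 15.15 + 2.36q → q* = 15.9583.

q* = 15.96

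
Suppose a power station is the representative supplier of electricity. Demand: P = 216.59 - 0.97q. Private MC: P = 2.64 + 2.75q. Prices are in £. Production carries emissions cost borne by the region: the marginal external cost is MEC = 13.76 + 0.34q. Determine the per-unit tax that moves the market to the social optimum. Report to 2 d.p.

Social marginal cost = private MC + MEC = 16.40 + 3.09q.
Set SMC = demand: 16.40 + 3.09q = 216.59 - 0.97q → q* = 49.3079.
The Pigouvian tax equals MEC at q*: 13.76 + 0.34×49.3079 = 30.5247.

tax = £30.52 per unit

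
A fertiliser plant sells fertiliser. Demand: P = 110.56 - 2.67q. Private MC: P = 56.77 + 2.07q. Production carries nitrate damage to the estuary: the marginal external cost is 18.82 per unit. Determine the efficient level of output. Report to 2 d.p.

q* = 7.38

Social marginal cost = private MC + MEC = 75.59 + 2.07q.
Set SMC = demand: 75.59 + 2.07q = 110.56 - 2.67q → q* = 7.3776.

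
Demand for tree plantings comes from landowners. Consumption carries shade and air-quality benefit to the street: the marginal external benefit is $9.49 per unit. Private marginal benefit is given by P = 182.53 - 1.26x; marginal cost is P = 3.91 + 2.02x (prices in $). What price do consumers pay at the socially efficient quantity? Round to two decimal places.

P = $110.27

Social marginal benefit = demand + MEB = 192.02 - 1.26x.
Set SMB = MC: 192.02 - 1.26x = 3.91 + 2.02x → x* = 57.3506.
Consumer price on the demand curve at x*: 182.53 − 1.26×57.3506 = 110.2682.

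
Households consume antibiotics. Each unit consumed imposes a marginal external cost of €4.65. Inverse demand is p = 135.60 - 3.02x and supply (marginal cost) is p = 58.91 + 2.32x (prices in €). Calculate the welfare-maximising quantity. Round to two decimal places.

Social marginal benefit = demand − MEC = 130.95 - 3.02x.
Set SMB = MC: 130.95 - 3.02x = 58.91 + 2.32x → x* = 13.4906.

x* = 13.49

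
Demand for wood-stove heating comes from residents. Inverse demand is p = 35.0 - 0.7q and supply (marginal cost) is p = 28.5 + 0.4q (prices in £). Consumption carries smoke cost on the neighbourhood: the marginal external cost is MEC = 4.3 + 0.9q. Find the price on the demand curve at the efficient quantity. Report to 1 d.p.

Social marginal benefit = demand − MEC = 30.7 - 1.6q.
Set SMB = MC: 30.7 - 1.6q = 28.5 + 0.4q → q* = 1.1000.
Consumer price on the demand curve at q*: 35.0 − 0.7×1.1000 = 34.2300.

P = £34.2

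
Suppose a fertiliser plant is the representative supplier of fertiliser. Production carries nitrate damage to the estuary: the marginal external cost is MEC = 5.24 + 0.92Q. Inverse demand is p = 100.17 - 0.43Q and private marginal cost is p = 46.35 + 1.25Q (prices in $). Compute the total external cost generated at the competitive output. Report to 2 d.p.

Market equilibrium (private): 46.35 + 1.25Q = 100.17 - 0.43Q → Q_m = 32.0357.
Total external cost = ∫₀^{Q_m} (5.24 + 0.92Q) dQ = 5.24×32.0357 + ½×0.92×32.0357² = 639.9587.

$639.96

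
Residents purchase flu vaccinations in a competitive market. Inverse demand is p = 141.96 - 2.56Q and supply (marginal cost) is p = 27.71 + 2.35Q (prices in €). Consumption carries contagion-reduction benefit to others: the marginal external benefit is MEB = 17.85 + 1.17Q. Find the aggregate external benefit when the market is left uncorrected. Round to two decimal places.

€732.09

Market equilibrium (private): 27.71 + 2.35Q = 141.96 - 2.56Q → Q_m = 23.2688.
Total external benefit = ∫₀^{Q_m} (17.85 + 1.17Q) dQ = 17.85×23.2688 + ½×1.17×23.2688² = 732.0888.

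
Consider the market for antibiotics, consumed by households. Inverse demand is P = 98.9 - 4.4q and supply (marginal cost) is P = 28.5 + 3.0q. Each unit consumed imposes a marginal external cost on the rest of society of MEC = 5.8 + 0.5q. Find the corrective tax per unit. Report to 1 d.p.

Social marginal benefit = demand − MEC = 93.1 - 4.9q.
Set SMB = MC: 93.1 - 4.9q = 28.5 + 3.0q → q* = 8.1772.
The Pigouvian tax equals MEC at q*: 5.8 + 0.5×8.1772 = 9.8886.

tax = 9.9 per unit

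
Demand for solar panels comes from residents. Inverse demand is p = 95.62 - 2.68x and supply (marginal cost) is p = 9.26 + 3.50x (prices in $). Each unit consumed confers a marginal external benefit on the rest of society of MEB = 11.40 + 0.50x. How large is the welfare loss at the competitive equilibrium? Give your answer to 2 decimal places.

DWL = $29.76

Market equilibrium (private): 9.26 + 3.50x = 95.62 - 2.68x → x_m = 13.9741.
Social marginal benefit = demand + MEB = 107.02 - 2.18x.
Set SMB = MC: 107.02 - 2.18x = 9.26 + 3.50x → x* = 17.2113.
The loss is the area between SMB and MC from x* to x_m; with linear curves that's a triangle of height MEB(x_m).
DWL = ½ × 3.2372 × 18.3871 = 29.7614.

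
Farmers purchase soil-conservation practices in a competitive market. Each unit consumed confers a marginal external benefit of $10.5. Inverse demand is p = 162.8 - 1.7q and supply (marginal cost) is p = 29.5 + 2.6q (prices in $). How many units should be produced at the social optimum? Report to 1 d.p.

q* = 33.4

Social marginal benefit = demand + MEB = 173.3 - 1.7q.
Set SMB = MC: 173.3 - 1.7q = 29.5 + 2.6q → q* = 33.4419.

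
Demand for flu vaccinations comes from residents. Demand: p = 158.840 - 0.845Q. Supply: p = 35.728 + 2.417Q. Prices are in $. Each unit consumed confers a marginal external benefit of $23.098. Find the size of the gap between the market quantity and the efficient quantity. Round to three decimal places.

Market equilibrium (private): 35.728 + 2.417Q = 158.840 - 0.845Q → Q_m = 37.7413.
Social marginal benefit = demand + MEB = 181.938 - 0.845Q.
Set SMB = MC: 181.938 - 0.845Q = 35.728 + 2.417Q → Q* = 44.8222.
Gap = |37.7413 − 44.8222| = 7.0809.

7.081 units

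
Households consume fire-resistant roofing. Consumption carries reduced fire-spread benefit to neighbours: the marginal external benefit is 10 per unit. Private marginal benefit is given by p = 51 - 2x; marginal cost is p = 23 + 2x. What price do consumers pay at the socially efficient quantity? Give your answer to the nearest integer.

Social marginal benefit = demand + MEB = 61 - 2x.
Set SMB = MC: 61 - 2x = 23 + 2x → x* = 9.5000.
Consumer price on the demand curve at x*: 51 − 2×9.5000 = 32.0000.

P = 32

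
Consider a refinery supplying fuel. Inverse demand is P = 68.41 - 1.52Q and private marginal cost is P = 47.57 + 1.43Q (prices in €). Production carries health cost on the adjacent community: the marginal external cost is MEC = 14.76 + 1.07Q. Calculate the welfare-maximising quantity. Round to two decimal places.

Q* = 1.51

Social marginal cost = private MC + MEC = 62.33 + 2.50Q.
Set SMC = demand: 62.33 + 2.50Q = 68.41 - 1.52Q → Q* = 1.5124.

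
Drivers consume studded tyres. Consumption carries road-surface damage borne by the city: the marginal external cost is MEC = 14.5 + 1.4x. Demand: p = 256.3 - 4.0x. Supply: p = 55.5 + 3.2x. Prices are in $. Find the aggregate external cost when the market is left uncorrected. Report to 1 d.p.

Market equilibrium (private): 55.5 + 3.2x = 256.3 - 4.0x → x_m = 27.8889.
Total external cost = ∫₀^{x_m} (14.5 + 1.4x) dx = 14.5×27.8889 + ½×1.4×27.8889² = 948.8426.

$948.8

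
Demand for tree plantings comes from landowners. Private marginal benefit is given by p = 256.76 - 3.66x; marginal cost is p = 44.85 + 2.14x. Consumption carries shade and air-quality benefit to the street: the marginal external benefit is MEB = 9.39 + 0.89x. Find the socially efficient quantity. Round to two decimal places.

x* = 45.07

Social marginal benefit = demand + MEB = 266.15 - 2.77x.
Set SMB = MC: 266.15 - 2.77x = 44.85 + 2.14x → x* = 45.0713.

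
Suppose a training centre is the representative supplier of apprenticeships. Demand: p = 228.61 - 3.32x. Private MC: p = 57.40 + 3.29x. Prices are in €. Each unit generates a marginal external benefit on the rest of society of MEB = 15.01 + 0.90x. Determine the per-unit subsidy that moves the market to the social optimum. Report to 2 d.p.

Social marginal cost = private MC − MEB = 42.39 + 2.39x.
Set SMC = demand: 42.39 + 2.39x = 228.61 - 3.32x → x* = 32.6130.
The Pigouvian subsidy equals MEB at x*: 15.01 + 0.90×32.6130 = 44.3617.

subsidy = €44.36 per unit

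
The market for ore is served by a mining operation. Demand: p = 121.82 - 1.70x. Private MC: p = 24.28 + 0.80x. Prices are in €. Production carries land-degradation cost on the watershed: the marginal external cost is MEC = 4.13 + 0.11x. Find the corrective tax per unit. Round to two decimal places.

tax = €8.07 per unit

Social marginal cost = private MC + MEC = 28.41 + 0.91x.
Set SMC = demand: 28.41 + 0.91x = 121.82 - 1.70x → x* = 35.7893.
The Pigouvian tax equals MEC at x*: 4.13 + 0.11×35.7893 = 8.0668.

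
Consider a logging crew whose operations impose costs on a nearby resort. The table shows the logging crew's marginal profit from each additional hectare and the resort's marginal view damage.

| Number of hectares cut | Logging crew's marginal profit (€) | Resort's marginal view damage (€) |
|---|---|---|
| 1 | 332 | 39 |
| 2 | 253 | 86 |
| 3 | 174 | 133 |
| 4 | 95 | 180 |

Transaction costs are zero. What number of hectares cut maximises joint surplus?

Bargaining reaches the level where marginal profit last exceeds marginal view damage.
That holds through level 3 (174 ≥ 133) but not at 4 (95 < 180).

3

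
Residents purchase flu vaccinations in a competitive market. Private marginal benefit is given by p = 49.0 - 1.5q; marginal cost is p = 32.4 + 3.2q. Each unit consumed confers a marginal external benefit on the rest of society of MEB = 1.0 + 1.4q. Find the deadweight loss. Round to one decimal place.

Market equilibrium (private): 32.4 + 3.2q = 49.0 - 1.5q → q_m = 3.5319.
Social marginal benefit = demand + MEB = 50.0 - 0.1q.
Set SMB = MC: 50.0 - 0.1q = 32.4 + 3.2q → q* = 5.3333.
Height of the DWL triangle at q_m is SMB(q_m) − MC(q_m) = MEB(q_m) = 5.9447.
DWL = ½ × 1.8014 × 5.9447 = 5.3544.

DWL = 5.4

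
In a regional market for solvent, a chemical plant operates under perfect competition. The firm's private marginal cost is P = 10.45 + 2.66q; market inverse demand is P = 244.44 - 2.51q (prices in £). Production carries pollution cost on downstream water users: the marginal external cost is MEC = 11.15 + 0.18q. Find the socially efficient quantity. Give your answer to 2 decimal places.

q* = 41.65

Social marginal cost = private MC + MEC = 21.60 + 2.84q.
Set SMC = demand: 21.60 + 2.84q = 244.44 - 2.51q → q* = 41.6523.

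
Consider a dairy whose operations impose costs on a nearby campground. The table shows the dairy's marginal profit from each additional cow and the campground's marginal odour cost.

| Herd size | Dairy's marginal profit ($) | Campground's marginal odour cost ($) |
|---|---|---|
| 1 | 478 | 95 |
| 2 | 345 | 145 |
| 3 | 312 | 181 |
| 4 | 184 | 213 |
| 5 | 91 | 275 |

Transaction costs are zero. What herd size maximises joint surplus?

Bargaining reaches the level where marginal profit last exceeds marginal odour cost.
That holds through level 3 (312 ≥ 181) but not at 4 (184 < 213).

3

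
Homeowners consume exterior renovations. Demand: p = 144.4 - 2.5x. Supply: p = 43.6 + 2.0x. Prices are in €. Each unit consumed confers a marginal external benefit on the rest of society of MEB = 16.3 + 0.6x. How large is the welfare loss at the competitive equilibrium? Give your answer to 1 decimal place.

Market equilibrium (private): 43.6 + 2.0x = 144.4 - 2.5x → x_m = 22.4000.
Social marginal benefit = demand + MEB = 160.7 - 1.9x.
Set SMB = MC: 160.7 - 1.9x = 43.6 + 2.0x → x* = 30.0256.
The welfare-loss triangle has base |x_m − x*| and height MEB(x_m) (the vertical gap between SMB and MC is zero at x* and MEB at x_m).
DWL = ½ × 7.6256 × 29.7400 = 113.3927.

DWL = €113.4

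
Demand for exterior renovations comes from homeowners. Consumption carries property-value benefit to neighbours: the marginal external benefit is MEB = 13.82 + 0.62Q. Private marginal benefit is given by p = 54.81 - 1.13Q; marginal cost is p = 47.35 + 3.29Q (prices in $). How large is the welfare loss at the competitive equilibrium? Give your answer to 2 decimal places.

DWL = $29.08

Market equilibrium (private): 47.35 + 3.29Q = 54.81 - 1.13Q → Q_m = 1.6878.
Social marginal benefit = demand + MEB = 68.63 - 0.51Q.
Set SMB = MC: 68.63 - 0.51Q = 47.35 + 3.29Q → Q* = 5.6000.
Between Q* and Q_m the wedge SMB − MC runs linearly from 0 to MEB(Q_m), so the loss is a triangle.
DWL = ½ × 3.9122 × 14.8664 = 29.0802.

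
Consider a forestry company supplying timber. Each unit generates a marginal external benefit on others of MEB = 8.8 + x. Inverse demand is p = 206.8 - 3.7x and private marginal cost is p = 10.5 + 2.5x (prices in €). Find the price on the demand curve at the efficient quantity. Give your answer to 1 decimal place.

Social marginal cost = private MC − MEB = 1.7 + 1.5x.
Set SMC = demand: 1.7 + 1.5x = 206.8 - 3.7x → x* = 39.4423.
Consumer price on the demand curve at x*: 206.8 − 3.7×39.4423 = 60.8635.

P = €60.9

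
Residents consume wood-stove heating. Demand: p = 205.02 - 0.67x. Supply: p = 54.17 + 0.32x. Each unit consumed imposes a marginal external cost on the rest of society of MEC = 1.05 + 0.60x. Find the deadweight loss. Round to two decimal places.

Market equilibrium (private): 54.17 + 0.32x = 205.02 - 0.67x → x_m = 152.3737.
Social marginal benefit = demand − MEC = 203.97 - 1.27x.
Set SMB = MC: 203.97 - 1.27x = 54.17 + 0.32x → x* = 94.2138.
The welfare-loss triangle has base |x_m − x*| and height MEC(x_m) (the vertical gap between SMB and MC is zero at x* and MEC at x_m).
DWL = ½ × 58.1599 × 92.4742 = 2689.1451.

DWL = 2689.15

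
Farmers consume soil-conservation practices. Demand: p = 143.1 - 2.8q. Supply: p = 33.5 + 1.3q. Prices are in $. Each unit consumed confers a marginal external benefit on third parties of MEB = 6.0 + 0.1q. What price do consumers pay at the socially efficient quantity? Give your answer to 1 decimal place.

P = $62.2

Social marginal benefit = demand + MEB = 149.1 - 2.7q.
Set SMB = MC: 149.1 - 2.7q = 33.5 + 1.3q → q* = 28.9000.
Consumer price on the demand curve at q*: 143.1 − 2.8×28.9000 = 62.1800.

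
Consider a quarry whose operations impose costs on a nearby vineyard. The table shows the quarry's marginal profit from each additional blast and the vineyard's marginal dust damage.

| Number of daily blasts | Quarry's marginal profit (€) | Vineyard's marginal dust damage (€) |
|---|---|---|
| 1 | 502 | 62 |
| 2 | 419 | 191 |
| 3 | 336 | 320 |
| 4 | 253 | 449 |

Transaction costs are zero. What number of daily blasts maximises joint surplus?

3

Bargaining reaches the level where marginal profit last exceeds marginal dust damage.
That holds through level 3 (336 ≥ 320) but not at 4 (253 < 449).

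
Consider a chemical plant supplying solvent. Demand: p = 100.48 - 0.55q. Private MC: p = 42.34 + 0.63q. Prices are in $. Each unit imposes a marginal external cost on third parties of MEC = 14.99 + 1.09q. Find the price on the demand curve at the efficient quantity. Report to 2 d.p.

Social marginal cost = private MC + MEC = 57.33 + 1.72q.
Set SMC = demand: 57.33 + 1.72q = 100.48 - 0.55q → q* = 19.0088.
Consumer price on the demand curve at q*: 100.48 − 0.55×19.0088 = 90.0252.

P = $90.03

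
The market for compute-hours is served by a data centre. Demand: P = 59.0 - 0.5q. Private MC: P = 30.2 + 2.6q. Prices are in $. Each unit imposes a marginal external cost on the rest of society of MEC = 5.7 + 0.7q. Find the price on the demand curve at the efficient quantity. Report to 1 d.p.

Social marginal cost = private MC + MEC = 35.9 + 3.3q.
Set SMC = demand: 35.9 + 3.3q = 59.0 - 0.5q → q* = 6.0789.
Consumer price on the demand curve at q*: 59.0 − 0.5×6.0789 = 55.9606.

P = $56.0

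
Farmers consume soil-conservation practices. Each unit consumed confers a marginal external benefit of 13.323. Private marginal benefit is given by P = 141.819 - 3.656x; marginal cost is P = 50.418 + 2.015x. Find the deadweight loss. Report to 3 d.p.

DWL = 15.650

Market equilibrium (private): 50.418 + 2.015x = 141.819 - 3.656x → x_m = 16.1173.
Social marginal benefit = demand + MEB = 155.142 - 3.656x.
Set SMB = MC: 155.142 - 3.656x = 50.418 + 2.015x → x* = 18.4666.
Height of the DWL triangle at x_m is SMB(x_m) − MC(x_m) = MEB(x_m) = 13.3230.
DWL = ½ × 2.3493 × 13.3230 = 15.6499.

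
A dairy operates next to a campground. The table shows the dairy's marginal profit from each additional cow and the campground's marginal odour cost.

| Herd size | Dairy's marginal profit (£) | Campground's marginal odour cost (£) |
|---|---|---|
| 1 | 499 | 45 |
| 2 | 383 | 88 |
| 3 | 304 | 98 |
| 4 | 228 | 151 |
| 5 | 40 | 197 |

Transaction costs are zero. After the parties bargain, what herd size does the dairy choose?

Bargaining reaches the level where marginal profit last exceeds marginal odour cost.
That holds through level 4 (228 ≥ 151) but not at 5 (40 < 197).

4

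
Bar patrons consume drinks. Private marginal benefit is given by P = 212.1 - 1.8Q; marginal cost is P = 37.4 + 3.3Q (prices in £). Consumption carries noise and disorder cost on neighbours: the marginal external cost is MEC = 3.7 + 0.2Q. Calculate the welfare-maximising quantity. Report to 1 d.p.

Social marginal benefit = demand − MEC = 208.4 - 2.0Q.
Set SMB = MC: 208.4 - 2.0Q = 37.4 + 3.3Q → Q* = 32.2642.

Q* = 32.3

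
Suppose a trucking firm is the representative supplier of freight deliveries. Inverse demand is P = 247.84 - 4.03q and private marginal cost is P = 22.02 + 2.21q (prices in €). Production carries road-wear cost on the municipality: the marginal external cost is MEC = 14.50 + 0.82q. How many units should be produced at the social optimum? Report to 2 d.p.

q* = 29.93

Social marginal cost = private MC + MEC = 36.52 + 3.03q.
Set SMC = demand: 36.52 + 3.03q = 247.84 - 4.03q → q* = 29.9320.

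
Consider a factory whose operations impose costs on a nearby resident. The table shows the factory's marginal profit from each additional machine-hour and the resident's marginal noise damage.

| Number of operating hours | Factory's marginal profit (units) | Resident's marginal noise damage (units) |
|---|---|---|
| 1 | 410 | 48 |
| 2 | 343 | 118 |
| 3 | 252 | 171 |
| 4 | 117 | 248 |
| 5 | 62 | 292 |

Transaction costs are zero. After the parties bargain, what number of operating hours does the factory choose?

3

Bargaining reaches the level where marginal profit last exceeds marginal noise damage.
That holds through level 3 (252 ≥ 171) but not at 4 (117 < 248).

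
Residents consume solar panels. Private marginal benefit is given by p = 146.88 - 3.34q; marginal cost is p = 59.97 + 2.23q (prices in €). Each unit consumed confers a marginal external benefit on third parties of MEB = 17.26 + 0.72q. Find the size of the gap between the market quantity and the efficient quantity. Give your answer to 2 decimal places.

Market equilibrium (private): 59.97 + 2.23q = 146.88 - 3.34q → q_m = 15.6032.
Social marginal benefit = demand + MEB = 164.14 - 2.62q.
Set SMB = MC: 164.14 - 2.62q = 59.97 + 2.23q → q* = 21.4784.
Gap = |15.6032 − 21.4784| = 5.8752.

5.88 units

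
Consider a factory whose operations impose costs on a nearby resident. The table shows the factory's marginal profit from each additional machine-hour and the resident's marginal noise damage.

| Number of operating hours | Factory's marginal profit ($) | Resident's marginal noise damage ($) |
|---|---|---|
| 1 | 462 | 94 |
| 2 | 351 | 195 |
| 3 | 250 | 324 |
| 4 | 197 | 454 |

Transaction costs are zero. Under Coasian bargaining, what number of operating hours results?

Bargaining reaches the level where marginal profit last exceeds marginal noise damage.
That holds through level 2 (351 ≥ 195) but not at 3 (250 < 324).

2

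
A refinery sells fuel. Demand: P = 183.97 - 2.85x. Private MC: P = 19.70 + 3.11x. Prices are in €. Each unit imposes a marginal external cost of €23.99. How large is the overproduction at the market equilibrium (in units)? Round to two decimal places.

4.03 units

Market equilibrium (private): 19.70 + 3.11x = 183.97 - 2.85x → x_m = 27.5621.
Social marginal cost = private MC + MEC = 43.69 + 3.11x.
Set SMC = demand: 43.69 + 3.11x = 183.97 - 2.85x → x* = 23.5369.
Gap = |27.5621 − 23.5369| = 4.0252.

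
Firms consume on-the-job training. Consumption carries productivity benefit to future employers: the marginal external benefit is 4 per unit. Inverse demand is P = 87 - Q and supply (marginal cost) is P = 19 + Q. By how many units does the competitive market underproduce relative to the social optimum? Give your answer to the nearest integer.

Market equilibrium (private): 19 + Q = 87 - Q → Q_m = 34.0000.
Social marginal benefit = demand + MEB = 91 - Q.
Set SMB = MC: 91 - Q = 19 + Q → Q* = 36.0000.
Gap = |34.0000 − 36.0000| = 2.0000.

2 units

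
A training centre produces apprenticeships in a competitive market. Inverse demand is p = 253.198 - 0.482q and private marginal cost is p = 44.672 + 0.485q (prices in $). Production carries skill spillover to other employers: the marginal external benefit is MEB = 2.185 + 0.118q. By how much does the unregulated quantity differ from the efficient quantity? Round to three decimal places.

Market equilibrium (private): 44.672 + 0.485q = 253.198 - 0.482q → q_m = 215.6422.
Social marginal cost = private MC − MEB = 42.487 + 0.367q.
Set SMC = demand: 42.487 + 0.367q = 253.198 - 0.482q → q* = 248.1873.
Gap = |215.6422 − 248.1873| = 32.5451.

32.545 units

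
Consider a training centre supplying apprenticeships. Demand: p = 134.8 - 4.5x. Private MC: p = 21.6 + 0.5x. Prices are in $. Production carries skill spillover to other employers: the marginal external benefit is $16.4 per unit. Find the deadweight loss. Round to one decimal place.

DWL = $26.9

Market equilibrium (private): 21.6 + 0.5x = 134.8 - 4.5x → x_m = 22.6400.
Social marginal cost = private MC − MEB = 5.2 + 0.5x.
Set SMC = demand: 5.2 + 0.5x = 134.8 - 4.5x → x* = 25.9200.
Between x* and x_m the wedge demand − SMC runs linearly from 0 to MEB(x_m), so the loss is a triangle.
DWL = ½ × 3.2800 × 16.4000 = 26.8960.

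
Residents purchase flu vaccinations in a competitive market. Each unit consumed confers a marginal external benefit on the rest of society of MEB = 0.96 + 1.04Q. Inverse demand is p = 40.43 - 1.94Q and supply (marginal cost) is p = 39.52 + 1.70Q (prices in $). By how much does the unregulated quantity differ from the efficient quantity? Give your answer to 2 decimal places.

0.47 units

Market equilibrium (private): 39.52 + 1.70Q = 40.43 - 1.94Q → Q_m = 0.2500.
Social marginal benefit = demand + MEB = 41.39 - 0.90Q.
Set SMB = MC: 41.39 - 0.90Q = 39.52 + 1.70Q → Q* = 0.7192.
Gap = |0.2500 − 0.7192| = 0.4692.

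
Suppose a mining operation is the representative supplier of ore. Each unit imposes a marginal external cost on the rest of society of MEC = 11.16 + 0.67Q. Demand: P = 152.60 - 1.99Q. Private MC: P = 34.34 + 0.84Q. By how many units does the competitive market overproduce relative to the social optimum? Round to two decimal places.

11.19 units

Market equilibrium (private): 34.34 + 0.84Q = 152.60 - 1.99Q → Q_m = 41.7880.
Social marginal cost = private MC + MEC = 45.50 + 1.51Q.
Set SMC = demand: 45.50 + 1.51Q = 152.60 - 1.99Q → Q* = 30.6000.
Gap = |41.7880 − 30.6000| = 11.1880.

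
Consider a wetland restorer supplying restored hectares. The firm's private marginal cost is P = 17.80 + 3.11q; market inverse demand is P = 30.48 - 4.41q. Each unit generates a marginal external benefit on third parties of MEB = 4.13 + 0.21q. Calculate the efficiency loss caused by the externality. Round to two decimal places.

Market equilibrium (private): 17.80 + 3.11q = 30.48 - 4.41q → q_m = 1.6862.
Social marginal cost = private MC − MEB = 13.67 + 2.90q.
Set SMC = demand: 13.67 + 2.90q = 30.48 - 4.41q → q* = 2.2996.
The welfare-loss triangle has base |q_m − q*| and height MEB(q_m) (the vertical gap between SMC and demand is zero at q* and MEB at q_m).
DWL = ½ × 0.6134 × 4.4841 = 1.3753.

DWL = 1.38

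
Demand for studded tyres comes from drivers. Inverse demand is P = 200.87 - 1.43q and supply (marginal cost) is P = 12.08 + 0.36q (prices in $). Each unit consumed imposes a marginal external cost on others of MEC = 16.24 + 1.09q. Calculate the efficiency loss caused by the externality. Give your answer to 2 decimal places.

Market equilibrium (private): 12.08 + 0.36q = 200.87 - 1.43q → q_m = 105.4693.
Social marginal benefit = demand − MEC = 184.63 - 2.52q.
Set SMB = MC: 184.63 - 2.52q = 12.08 + 0.36q → q* = 59.9132.
Height of the DWL triangle at q_m is MC(q_m) − SMB(q_m) = MEC(q_m) = 131.2015.
DWL = ½ × 45.5561 × 131.2015 = 2988.5143.

DWL = $2988.51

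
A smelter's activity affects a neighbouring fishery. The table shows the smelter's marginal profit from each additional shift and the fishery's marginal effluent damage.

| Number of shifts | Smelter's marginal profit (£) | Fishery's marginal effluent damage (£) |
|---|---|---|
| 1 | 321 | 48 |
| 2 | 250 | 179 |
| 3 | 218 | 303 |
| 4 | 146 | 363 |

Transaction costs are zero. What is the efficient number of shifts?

Bargaining reaches the level where marginal profit last exceeds marginal effluent damage.
That holds through level 2 (250 ≥ 179) but not at 3 (218 < 303).

2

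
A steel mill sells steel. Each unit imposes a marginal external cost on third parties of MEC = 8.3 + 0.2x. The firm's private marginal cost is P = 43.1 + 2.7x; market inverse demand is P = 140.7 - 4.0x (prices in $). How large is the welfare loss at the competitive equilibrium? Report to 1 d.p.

DWL = $9.1

Market equilibrium (private): 43.1 + 2.7x = 140.7 - 4.0x → x_m = 14.5672.
Social marginal cost = private MC + MEC = 51.4 + 2.9x.
Set SMC = demand: 51.4 + 2.9x = 140.7 - 4.0x → x* = 12.9420.
The welfare-loss triangle has base |x_m − x*| and height MEC(x_m) (the vertical gap between SMC and demand is zero at x* and MEC at x_m).
DWL = ½ × 1.6252 × 11.2134 = 9.1120.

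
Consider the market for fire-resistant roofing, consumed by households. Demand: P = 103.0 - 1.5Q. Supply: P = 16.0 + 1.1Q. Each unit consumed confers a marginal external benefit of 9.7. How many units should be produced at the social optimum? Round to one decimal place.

Social marginal benefit = demand + MEB = 112.7 - 1.5Q.
Set SMB = MC: 112.7 - 1.5Q = 16.0 + 1.1Q → Q* = 37.1923.

Q* = 37.2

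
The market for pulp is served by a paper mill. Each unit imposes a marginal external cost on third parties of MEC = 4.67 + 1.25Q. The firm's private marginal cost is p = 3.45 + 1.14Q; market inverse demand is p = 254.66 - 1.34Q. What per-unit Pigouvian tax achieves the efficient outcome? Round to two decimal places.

tax = 87.29 per unit

Social marginal cost = private MC + MEC = 8.12 + 2.39Q.
Set SMC = demand: 8.12 + 2.39Q = 254.66 - 1.34Q → Q* = 66.0965.
The Pigouvian tax equals MEC at Q*: 4.67 + 1.25×66.0965 = 87.2906.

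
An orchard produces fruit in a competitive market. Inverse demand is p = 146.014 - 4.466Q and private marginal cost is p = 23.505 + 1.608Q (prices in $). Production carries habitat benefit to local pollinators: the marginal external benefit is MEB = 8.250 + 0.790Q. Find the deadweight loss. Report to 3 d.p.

Market equilibrium (private): 23.505 + 1.608Q = 146.014 - 4.466Q → Q_m = 20.1694.
Social marginal cost = private MC − MEB = 15.255 + 0.818Q.
Set SMC = demand: 15.255 + 0.818Q = 146.014 - 4.466Q → Q* = 24.7462.
The loss is the area between SMC and demand from Q* to Q_m; with linear curves that's a triangle of height MEB(Q_m).
DWL = ½ × 4.5768 × 24.1838 = 55.3422.

DWL = $55.342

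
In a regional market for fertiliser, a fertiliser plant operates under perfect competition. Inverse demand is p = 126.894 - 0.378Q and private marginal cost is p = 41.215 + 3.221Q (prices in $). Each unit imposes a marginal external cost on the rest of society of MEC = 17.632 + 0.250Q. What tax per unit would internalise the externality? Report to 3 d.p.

Social marginal cost = private MC + MEC = 58.847 + 3.471Q.
Set SMC = demand: 58.847 + 3.471Q = 126.894 - 0.378Q → Q* = 17.6791.
The Pigouvian tax equals MEC at Q*: 17.632 + 0.250×17.6791 = 22.0518.

tax = $22.052 per unit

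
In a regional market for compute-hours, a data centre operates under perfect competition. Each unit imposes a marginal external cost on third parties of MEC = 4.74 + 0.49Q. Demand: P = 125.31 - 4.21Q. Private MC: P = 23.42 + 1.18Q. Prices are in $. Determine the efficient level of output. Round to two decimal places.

Social marginal cost = private MC + MEC = 28.16 + 1.67Q.
Set SMC = demand: 28.16 + 1.67Q = 125.31 - 4.21Q → Q* = 16.5221.

Q* = 16.52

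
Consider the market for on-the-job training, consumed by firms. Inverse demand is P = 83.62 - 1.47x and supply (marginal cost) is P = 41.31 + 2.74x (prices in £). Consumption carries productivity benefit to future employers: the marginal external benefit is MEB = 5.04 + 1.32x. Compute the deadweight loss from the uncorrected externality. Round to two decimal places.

Market equilibrium (private): 41.31 + 2.74x = 83.62 - 1.47x → x_m = 10.0499.
Social marginal benefit = demand + MEB = 88.66 - 0.15x.
Set SMB = MC: 88.66 - 0.15x = 41.31 + 2.74x → x* = 16.3841.
The welfare-loss triangle has base |x_m − x*| and height MEB(x_m) (the vertical gap between SMB and MC is zero at x* and MEB at x_m).
DWL = ½ × 6.3342 × 18.3058 = 57.9763.

DWL = £57.98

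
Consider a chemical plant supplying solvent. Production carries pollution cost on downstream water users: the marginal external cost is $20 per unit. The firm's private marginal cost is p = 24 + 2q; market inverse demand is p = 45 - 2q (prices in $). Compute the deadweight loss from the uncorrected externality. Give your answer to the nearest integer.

DWL = $50

Market equilibrium (private): 24 + 2q = 45 - 2q → q_m = 5.2500.
Social marginal cost = private MC + MEC = 44 + 2q.
Set SMC = demand: 44 + 2q = 45 - 2q → q* = 0.2500.
The loss is the area between SMC and demand from q* to q_m; with linear curves that's a triangle of height MEC(q_m).
DWL = ½ × 5.0000 × 20.0000 = 50.0000.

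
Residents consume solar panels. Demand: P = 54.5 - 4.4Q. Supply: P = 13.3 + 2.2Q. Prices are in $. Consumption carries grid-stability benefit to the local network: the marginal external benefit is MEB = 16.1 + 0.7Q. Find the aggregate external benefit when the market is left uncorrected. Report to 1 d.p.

Market equilibrium (private): 13.3 + 2.2Q = 54.5 - 4.4Q → Q_m = 6.2424.
Total external benefit = ∫₀^{Q_m} (16.1 + 0.7Q) dQ = 16.1×6.2424 + ½×0.7×6.2424² = 114.1413.

$114.1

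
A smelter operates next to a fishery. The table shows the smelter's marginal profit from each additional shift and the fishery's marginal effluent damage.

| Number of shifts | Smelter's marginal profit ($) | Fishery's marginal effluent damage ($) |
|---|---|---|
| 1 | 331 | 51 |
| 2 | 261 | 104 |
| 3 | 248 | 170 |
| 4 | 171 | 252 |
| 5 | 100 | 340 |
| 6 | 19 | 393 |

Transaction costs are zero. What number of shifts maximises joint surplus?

3

Bargaining reaches the level where marginal profit last exceeds marginal effluent damage.
That holds through level 3 (248 ≥ 170) but not at 4 (171 < 252).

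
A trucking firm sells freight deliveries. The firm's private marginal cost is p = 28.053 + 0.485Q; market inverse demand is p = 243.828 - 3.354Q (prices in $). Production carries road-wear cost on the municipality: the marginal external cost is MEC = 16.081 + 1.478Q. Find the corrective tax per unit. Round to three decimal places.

tax = $71.591 per unit

Social marginal cost = private MC + MEC = 44.134 + 1.963Q.
Set SMC = demand: 44.134 + 1.963Q = 243.828 - 3.354Q → Q* = 37.5576.
The Pigouvian tax equals MEC at Q*: 16.081 + 1.478×37.5576 = 71.5911.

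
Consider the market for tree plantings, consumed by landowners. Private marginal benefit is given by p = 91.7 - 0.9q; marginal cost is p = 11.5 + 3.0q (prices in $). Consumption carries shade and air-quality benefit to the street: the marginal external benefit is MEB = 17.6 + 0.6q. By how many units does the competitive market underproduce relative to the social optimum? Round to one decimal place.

Market equilibrium (private): 11.5 + 3.0q = 91.7 - 0.9q → q_m = 20.5641.
Social marginal benefit = demand + MEB = 109.3 - 0.3q.
Set SMB = MC: 109.3 - 0.3q = 11.5 + 3.0q → q* = 29.6364.
Gap = |20.5641 − 29.6364| = 9.0723.

9.1 units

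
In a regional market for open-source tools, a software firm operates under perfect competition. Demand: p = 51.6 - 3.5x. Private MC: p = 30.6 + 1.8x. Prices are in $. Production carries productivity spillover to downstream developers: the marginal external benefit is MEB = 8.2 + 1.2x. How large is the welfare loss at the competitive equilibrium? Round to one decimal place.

DWL = $20.5

Market equilibrium (private): 30.6 + 1.8x = 51.6 - 3.5x → x_m = 3.9623.
Social marginal cost = private MC − MEB = 22.4 + 0.6x.
Set SMC = demand: 22.4 + 0.6x = 51.6 - 3.5x → x* = 7.1220.
The loss is the area between SMC and demand from x* to x_m; with linear curves that's a triangle of height MEB(x_m).
DWL = ½ × 3.1597 × 12.9547 = 20.4665.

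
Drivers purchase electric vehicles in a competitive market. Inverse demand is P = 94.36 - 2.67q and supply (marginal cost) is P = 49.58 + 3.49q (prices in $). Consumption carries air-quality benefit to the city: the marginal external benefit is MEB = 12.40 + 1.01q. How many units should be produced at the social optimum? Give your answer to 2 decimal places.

Social marginal benefit = demand + MEB = 106.76 - 1.66q.
Set SMB = MC: 106.76 - 1.66q = 49.58 + 3.49q → q* = 11.1029.

q* = 11.10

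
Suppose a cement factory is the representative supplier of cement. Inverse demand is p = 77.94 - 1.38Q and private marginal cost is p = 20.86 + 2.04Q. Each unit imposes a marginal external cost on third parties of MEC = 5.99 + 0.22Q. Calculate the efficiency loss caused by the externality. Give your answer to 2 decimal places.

DWL = 12.82

Market equilibrium (private): 20.86 + 2.04Q = 77.94 - 1.38Q → Q_m = 16.6901.
Social marginal cost = private MC + MEC = 26.85 + 2.26Q.
Set SMC = demand: 26.85 + 2.26Q = 77.94 - 1.38Q → Q* = 14.0357.
The welfare-loss triangle has base |Q_m − Q*| and height MEC(Q_m) (the vertical gap between SMC and demand is zero at Q* and MEC at Q_m).
DWL = ½ × 2.6544 × 9.6618 = 12.8231.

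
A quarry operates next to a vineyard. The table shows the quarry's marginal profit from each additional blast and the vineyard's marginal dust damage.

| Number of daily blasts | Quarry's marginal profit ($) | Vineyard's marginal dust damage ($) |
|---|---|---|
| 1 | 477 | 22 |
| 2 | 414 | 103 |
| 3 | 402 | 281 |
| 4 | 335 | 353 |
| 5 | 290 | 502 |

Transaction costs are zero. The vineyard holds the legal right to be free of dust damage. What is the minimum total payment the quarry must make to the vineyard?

Efficient level: marginal profit ≥ marginal dust damage through level 3, so k* = 3.
With the vineyard holding the right, the quarry must at least compensate total damage at k*: 22 + 103 + 281 = 406.

$406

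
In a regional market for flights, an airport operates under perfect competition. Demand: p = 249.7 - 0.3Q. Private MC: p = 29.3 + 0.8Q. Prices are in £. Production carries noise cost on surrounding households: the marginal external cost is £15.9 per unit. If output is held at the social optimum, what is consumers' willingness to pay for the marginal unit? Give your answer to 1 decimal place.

Social marginal cost = private MC + MEC = 45.2 + 0.8Q.
Set SMC = demand: 45.2 + 0.8Q = 249.7 - 0.3Q → Q* = 185.9091.
Consumer price on the demand curve at Q*: 249.7 − 0.3×185.9091 = 193.9273.

P = £193.9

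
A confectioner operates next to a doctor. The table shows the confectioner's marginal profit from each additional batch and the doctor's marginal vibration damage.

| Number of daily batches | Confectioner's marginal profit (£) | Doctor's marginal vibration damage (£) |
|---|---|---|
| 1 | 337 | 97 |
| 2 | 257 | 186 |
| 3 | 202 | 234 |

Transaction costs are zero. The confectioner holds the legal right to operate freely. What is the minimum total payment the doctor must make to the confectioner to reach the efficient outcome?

£202

Left alone the confectioner would choose level 3 (marginal profit stays positive).
Efficient level: k* = 2 (marginal profit ≥ marginal vibration damage through 2).
The doctor must at least cover the confectioner's forgone profit from cutting 3→2: 202 = 202.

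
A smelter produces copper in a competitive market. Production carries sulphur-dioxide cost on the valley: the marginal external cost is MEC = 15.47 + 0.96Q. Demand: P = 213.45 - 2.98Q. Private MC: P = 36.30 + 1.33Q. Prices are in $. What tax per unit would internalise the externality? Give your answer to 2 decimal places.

tax = $44.92 per unit

Social marginal cost = private MC + MEC = 51.77 + 2.29Q.
Set SMC = demand: 51.77 + 2.29Q = 213.45 - 2.98Q → Q* = 30.6793.
The Pigouvian tax equals MEC at Q*: 15.47 + 0.96×30.6793 = 44.9221.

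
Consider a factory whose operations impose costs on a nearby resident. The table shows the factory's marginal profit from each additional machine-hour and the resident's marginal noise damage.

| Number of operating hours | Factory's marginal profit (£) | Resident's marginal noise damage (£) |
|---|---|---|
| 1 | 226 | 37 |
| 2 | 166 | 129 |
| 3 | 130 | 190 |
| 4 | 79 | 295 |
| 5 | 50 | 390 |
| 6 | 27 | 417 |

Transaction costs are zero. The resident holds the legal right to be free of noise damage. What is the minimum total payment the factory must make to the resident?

£166

Efficient level: marginal profit ≥ marginal noise damage through level 2, so k* = 2.
With the resident holding the right, the factory must at least compensate total damage at k*: 37 + 129 = 166.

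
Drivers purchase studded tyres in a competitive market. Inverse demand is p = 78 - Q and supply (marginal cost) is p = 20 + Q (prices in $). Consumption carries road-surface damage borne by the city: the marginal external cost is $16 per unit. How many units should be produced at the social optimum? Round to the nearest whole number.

Q* = 21

Social marginal benefit = demand − MEC = 62 - Q.
Set SMB = MC: 62 - Q = 20 + Q → Q* = 21.0000.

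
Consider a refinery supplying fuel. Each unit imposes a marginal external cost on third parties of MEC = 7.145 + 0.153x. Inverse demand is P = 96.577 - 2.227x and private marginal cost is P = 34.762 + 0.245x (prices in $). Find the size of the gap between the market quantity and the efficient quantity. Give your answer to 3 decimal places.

Market equilibrium (private): 34.762 + 0.245x = 96.577 - 2.227x → x_m = 25.0061.
Social marginal cost = private MC + MEC = 41.907 + 0.398x.
Set SMC = demand: 41.907 + 0.398x = 96.577 - 2.227x → x* = 20.8267.
Gap = |25.0061 − 20.8267| = 4.1794.

4.179 units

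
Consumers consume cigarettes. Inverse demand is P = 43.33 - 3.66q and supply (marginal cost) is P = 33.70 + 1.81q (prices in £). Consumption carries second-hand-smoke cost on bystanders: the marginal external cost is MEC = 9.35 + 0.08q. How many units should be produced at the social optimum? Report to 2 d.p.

Social marginal benefit = demand − MEC = 33.98 - 3.74q.
Set SMB = MC: 33.98 - 3.74q = 33.70 + 1.81q → q* = 0.0505.

q* = 0.05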